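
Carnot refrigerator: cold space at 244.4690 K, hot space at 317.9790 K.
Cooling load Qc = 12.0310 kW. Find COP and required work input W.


COP = 244.4690 / 73.5100 = 3.3257
W = 12.0310 / 3.3257 = 3.6176 kW

COP = 3.3257, W = 3.6176 kW


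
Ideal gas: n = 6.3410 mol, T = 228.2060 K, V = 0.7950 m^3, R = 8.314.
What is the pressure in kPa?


P = nRT/V = 6.3410 * 8.314 * 228.2060 / 0.7950
= 12030.8090 / 0.7950 = 15133.0931 Pa = 15.1331 kPa

15.1331 kPa


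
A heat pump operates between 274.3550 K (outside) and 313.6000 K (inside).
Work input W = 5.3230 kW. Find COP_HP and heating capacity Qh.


COP = 313.6000 / 39.2450 = 7.9908
Qh = 7.9908 * 5.3230 = 42.5352 kW

COP = 7.9908, Qh = 42.5352 kW


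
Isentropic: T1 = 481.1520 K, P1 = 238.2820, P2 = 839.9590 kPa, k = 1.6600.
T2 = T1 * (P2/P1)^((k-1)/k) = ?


(k-1)/k = 0.3976
(P2/P1)^exp = 1.6502
T2 = 481.1520 * 1.6502 = 794.0184 K

794.0184 K


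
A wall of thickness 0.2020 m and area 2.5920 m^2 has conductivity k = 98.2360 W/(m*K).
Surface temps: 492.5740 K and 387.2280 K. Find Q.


dT = 105.3460 K
Q = 98.2360 * 2.5920 * 105.3460 / 0.2020 = 132792.1334 W

132792.1334 W


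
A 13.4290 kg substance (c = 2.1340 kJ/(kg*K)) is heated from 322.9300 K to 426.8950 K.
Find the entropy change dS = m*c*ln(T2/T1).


T2/T1 = 1.3219
ln(T2/T1) = 0.2791
dS = 13.4290 * 2.1340 * 0.2791 = 7.9984 kJ/K

7.9984 kJ/K


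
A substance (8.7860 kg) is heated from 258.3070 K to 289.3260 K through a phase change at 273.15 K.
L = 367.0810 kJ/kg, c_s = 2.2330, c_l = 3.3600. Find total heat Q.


Q1 (sensible, solid) = 8.7860 * 2.2330 * 14.8430 = 291.2069 kJ
Q2 (latent) = 8.7860 * 367.0810 = 3225.1737 kJ
Q3 (sensible, liquid) = 8.7860 * 3.3600 * 16.1760 = 477.5310 kJ
Q_total = 3993.9116 kJ

3993.9116 kJ


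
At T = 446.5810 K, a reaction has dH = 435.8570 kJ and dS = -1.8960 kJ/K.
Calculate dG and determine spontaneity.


T*dS = 446.5810 * -1.8960 = -846.7176 kJ
dG = 435.8570 + 846.7176 = 1282.5746 kJ (non-spontaneous)

dG = 1282.5746 kJ, non-spontaneous


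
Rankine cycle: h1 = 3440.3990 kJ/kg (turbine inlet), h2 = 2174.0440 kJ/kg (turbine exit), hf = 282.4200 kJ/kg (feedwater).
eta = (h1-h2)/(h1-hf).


W = 1266.3550 kJ/kg
Q_in = 3157.9790 kJ/kg
eta = 0.4010 = 40.1002%

eta = 40.1002%


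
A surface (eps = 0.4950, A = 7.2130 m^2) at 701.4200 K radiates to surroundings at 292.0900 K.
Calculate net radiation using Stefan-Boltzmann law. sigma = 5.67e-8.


T^4 = 2.4205e+11
Tsurr^4 = 7.2789e+09
Q = 0.4950 * 5.67e-8 * 7.2130 * 2.3478e+11 = 47528.7639 W

47528.7639 W


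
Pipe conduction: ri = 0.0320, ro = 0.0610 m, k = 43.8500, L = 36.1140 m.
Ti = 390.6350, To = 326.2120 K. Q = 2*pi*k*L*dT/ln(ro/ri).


dT = 64.4230 K
ln(ro/ri) = 0.6451
Q = 2*pi*43.8500*36.1140*64.4230 / 0.6451 = 993604.1736 W

993604.1736 W


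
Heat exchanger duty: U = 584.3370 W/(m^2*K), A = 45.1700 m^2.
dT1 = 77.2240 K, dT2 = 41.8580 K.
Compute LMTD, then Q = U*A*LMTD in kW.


LMTD = 57.7473 K
Q = 584.3370 * 45.1700 * 57.7473 = 1524210.1206 W = 1524.2101 kW

1524.2101 kW


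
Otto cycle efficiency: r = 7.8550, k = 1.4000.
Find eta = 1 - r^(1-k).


r^(k-1) = 2.2806
eta = 1 - 1/2.2806 = 0.5615 = 56.1528%

56.1528%


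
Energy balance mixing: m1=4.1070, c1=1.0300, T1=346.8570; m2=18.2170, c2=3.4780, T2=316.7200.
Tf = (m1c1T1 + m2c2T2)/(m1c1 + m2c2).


num = 21534.2536
den = 67.5889
Tf = 318.6062 K

318.6062 K


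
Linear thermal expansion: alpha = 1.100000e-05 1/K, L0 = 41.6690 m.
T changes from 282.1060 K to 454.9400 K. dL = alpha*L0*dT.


dT = 172.8340 K
dL = 1.100000e-05 * 41.6690 * 172.8340 = 0.079220 m
L_final = 41.748220 m

dL = 0.079220 m


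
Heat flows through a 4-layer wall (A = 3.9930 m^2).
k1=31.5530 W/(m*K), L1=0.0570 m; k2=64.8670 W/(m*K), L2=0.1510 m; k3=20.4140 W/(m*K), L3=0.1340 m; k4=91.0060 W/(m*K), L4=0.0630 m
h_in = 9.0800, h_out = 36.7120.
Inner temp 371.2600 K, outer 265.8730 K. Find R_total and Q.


R_conv_in = 1/(9.0800*3.9930) = 0.0276
R_1 = 0.0570/(31.5530*3.9930) = 0.0005
R_2 = 0.1510/(64.8670*3.9930) = 0.0006
R_3 = 0.1340/(20.4140*3.9930) = 0.0016
R_4 = 0.0630/(91.0060*3.9930) = 0.0002
R_conv_out = 1/(36.7120*3.9930) = 0.0068
R_total = 0.0373 K/W
Q = 105.3870 / 0.0373 = 2828.7501 W

R_total = 0.0373 K/W, Q = 2828.7501 W


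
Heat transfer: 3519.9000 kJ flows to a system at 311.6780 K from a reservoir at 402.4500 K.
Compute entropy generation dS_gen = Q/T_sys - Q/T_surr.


dS_sys = 3519.9000/311.6780 = 11.2934 kJ/K
dS_surr = -3519.9000/402.4500 = -8.7462 kJ/K
dS_gen = 11.2934 - 8.7462 = 2.5472 kJ/K (irreversible)

dS_gen = 2.5472 kJ/K, irreversible


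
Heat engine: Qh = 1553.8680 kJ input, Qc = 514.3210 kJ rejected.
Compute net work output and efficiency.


W = 1553.8680 - 514.3210 = 1039.5470 kJ
eta = 1039.5470 / 1553.8680 = 0.6690 = 66.9006%

W = 1039.5470 kJ, eta = 66.9006%


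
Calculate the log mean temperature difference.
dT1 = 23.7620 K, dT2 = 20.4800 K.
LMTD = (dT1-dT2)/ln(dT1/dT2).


dT1/dT2 = 1.1603
ln(dT1/dT2) = 0.1486
LMTD = 3.2820 / 0.1486 = 22.0804 K

22.0804 K


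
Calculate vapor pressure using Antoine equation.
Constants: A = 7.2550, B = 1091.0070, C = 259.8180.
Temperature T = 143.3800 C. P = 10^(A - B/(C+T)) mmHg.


C+T = 403.1980
B/(C+T) = 2.7059
log10(P) = 7.2550 - 2.7059 = 4.5491
P = 10^4.5491 = 35409.1941 mmHg

35409.1941 mmHg


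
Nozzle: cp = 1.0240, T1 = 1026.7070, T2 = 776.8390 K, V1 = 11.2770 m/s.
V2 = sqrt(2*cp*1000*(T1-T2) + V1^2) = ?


dT = 249.8680 K
2*cp*1000*dT = 511729.6640
V1^2 = 127.1707
V2 = sqrt(511856.8347) = 715.4417 m/s

715.4417 m/s


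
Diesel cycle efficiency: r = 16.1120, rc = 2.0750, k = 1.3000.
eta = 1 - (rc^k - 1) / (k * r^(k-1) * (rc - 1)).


r^(k-1) = 2.3022
rc^k = 2.5830
eta = 0.5080 = 50.7980%

50.7980%


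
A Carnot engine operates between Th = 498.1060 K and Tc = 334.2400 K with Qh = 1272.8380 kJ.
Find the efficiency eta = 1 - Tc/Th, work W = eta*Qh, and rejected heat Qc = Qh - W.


eta = 1 - 334.2400/498.1060 = 0.3290
W = 0.3290 * 1272.8380 = 418.7359 kJ
Qc = 1272.8380 - 418.7359 = 854.1021 kJ

eta = 32.8978%, W = 418.7359 kJ, Qc = 854.1021 kJ


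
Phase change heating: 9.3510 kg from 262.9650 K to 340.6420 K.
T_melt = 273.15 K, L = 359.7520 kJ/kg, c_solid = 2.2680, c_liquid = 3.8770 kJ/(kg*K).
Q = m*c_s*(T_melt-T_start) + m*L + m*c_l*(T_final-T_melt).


Q1 (sensible, solid) = 9.3510 * 2.2680 * 10.1850 = 216.0042 kJ
Q2 (latent) = 9.3510 * 359.7520 = 3364.0410 kJ
Q3 (sensible, liquid) = 9.3510 * 3.8770 * 67.4920 = 2446.8433 kJ
Q_total = 6026.8884 kJ

6026.8884 kJ


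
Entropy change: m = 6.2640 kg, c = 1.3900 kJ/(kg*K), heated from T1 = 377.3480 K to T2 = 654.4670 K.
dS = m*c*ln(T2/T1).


T2/T1 = 1.7344
ln(T2/T1) = 0.5507
dS = 6.2640 * 1.3900 * 0.5507 = 4.7945 kJ/K

4.7945 kJ/K


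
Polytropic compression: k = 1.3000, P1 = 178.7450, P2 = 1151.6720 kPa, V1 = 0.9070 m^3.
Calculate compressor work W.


(k-1)/k = 0.2308
(P2/P1)^exp = 1.5371
W = 4.3333 * 178.7450 * 0.9070 * (1.5371 - 1) = 377.3575 kJ

377.3575 kJ


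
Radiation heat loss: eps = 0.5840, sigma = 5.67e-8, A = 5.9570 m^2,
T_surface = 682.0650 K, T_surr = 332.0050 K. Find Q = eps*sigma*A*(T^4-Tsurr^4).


T^4 = 2.1642e+11
Tsurr^4 = 1.2150e+10
Q = 0.5840 * 5.67e-8 * 5.9570 * 2.0427e+11 = 40293.4046 W

40293.4046 W


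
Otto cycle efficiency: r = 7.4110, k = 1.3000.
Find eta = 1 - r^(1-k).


r^(k-1) = 1.8237
eta = 1 - 1/1.8237 = 0.4517 = 45.1676%

45.1676%


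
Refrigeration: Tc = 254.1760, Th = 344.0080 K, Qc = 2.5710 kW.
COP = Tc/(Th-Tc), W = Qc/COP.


COP = 254.1760 / 89.8320 = 2.8295
W = 2.5710 / 2.8295 = 0.9087 kW

COP = 2.8295, W = 0.9087 kW


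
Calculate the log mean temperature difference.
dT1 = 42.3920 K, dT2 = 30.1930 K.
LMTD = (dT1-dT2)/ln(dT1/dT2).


dT1/dT2 = 1.4040
ln(dT1/dT2) = 0.3393
LMTD = 12.1990 / 0.3393 = 35.9482 K

35.9482 K


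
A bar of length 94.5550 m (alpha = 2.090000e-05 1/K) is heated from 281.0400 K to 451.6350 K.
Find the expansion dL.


dT = 170.5950 K
dL = 2.090000e-05 * 94.5550 * 170.5950 = 0.337130 m
L_final = 94.892130 m

dL = 0.337130 m


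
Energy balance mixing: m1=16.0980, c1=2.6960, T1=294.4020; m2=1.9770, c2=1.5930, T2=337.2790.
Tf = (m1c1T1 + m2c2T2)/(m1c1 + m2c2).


num = 13839.3214
den = 46.5496
Tf = 297.3029 K

297.3029 K


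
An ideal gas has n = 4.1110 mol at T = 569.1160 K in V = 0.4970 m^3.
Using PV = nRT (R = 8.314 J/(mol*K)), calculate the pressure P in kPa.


P = nRT/V = 4.1110 * 8.314 * 569.1160 / 0.4970
= 19451.7327 / 0.4970 = 39138.2951 Pa = 39.1383 kPa

39.1383 kPa


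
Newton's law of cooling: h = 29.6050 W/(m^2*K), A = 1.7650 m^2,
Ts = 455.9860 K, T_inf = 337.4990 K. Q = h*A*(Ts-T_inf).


dT = 118.4870 K
Q = 29.6050 * 1.7650 * 118.4870 = 6191.2805 W

6191.2805 W


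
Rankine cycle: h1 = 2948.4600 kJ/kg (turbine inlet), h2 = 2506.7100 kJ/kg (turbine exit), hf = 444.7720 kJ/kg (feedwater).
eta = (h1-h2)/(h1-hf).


W = 441.7500 kJ/kg
Q_in = 2503.6880 kJ/kg
eta = 0.1764 = 17.6440%

eta = 17.6440%


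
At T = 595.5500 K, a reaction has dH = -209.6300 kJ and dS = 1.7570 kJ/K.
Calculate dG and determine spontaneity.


T*dS = 595.5500 * 1.7570 = 1046.3813 kJ
dG = -209.6300 - 1046.3813 = -1256.0113 kJ (spontaneous)

dG = -1256.0113 kJ, spontaneous


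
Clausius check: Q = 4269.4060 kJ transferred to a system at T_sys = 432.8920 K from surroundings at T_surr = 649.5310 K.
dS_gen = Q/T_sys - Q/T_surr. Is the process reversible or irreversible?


dS_sys = 4269.4060/432.8920 = 9.8625 kJ/K
dS_surr = -4269.4060/649.5310 = -6.5731 kJ/K
dS_gen = 9.8625 - 6.5731 = 3.2895 kJ/K (irreversible)

dS_gen = 3.2895 kJ/K, irreversible


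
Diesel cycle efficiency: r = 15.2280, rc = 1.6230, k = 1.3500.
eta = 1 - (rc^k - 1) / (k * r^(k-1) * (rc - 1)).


r^(k-1) = 2.5937
rc^k = 1.9228
eta = 0.5770 = 57.6988%

57.6988%


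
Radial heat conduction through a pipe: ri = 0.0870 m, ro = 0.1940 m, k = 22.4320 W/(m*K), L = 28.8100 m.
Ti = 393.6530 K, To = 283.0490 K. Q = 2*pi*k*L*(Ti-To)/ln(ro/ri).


dT = 110.6040 K
ln(ro/ri) = 0.8020
Q = 2*pi*22.4320*28.8100*110.6040 / 0.8020 = 560034.3208 W

560034.3208 W


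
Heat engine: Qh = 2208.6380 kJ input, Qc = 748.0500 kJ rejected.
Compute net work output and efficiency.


W = 2208.6380 - 748.0500 = 1460.5880 kJ
eta = 1460.5880 / 2208.6380 = 0.6613 = 66.1307%

W = 1460.5880 kJ, eta = 66.1307%


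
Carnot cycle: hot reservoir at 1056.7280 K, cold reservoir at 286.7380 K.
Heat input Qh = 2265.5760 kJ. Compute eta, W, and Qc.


eta = 1 - 286.7380/1056.7280 = 0.7287
W = 0.7287 * 2265.5760 = 1650.8230 kJ
Qc = 2265.5760 - 1650.8230 = 614.7530 kJ

eta = 72.8655%, W = 1650.8230 kJ, Qc = 614.7530 kJ


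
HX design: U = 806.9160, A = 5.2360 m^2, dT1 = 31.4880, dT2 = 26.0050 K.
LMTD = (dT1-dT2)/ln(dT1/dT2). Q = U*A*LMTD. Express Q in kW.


LMTD = 28.6591 K
Q = 806.9160 * 5.2360 * 28.6591 = 121085.2029 W = 121.0852 kW

121.0852 kW


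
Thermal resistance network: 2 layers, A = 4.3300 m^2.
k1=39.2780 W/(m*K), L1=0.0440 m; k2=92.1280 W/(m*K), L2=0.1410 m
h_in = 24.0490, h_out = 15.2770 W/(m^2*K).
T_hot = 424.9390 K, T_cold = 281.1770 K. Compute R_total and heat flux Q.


R_conv_in = 1/(24.0490*4.3300) = 0.0096
R_1 = 0.0440/(39.2780*4.3300) = 0.0003
R_2 = 0.1410/(92.1280*4.3300) = 0.0004
R_conv_out = 1/(15.2770*4.3300) = 0.0151
R_total = 0.0253 K/W
Q = 143.7620 / 0.0253 = 5674.9703 W

R_total = 0.0253 K/W, Q = 5674.9703 W


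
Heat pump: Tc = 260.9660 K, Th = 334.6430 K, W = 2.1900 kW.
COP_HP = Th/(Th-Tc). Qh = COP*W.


COP = 334.6430 / 73.6770 = 4.5420
Qh = 4.5420 * 2.1900 = 9.9470 kW

COP = 4.5420, Qh = 9.9470 kW


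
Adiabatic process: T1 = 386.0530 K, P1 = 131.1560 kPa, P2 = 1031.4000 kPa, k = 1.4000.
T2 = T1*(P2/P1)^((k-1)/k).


(k-1)/k = 0.2857
(P2/P1)^exp = 1.8026
T2 = 386.0530 * 1.8026 = 695.8951 K

695.8951 K


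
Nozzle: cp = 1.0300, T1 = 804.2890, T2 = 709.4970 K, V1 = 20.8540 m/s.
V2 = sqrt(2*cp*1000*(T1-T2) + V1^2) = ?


dT = 94.7920 K
2*cp*1000*dT = 195271.5200
V1^2 = 434.8893
V2 = sqrt(195706.4093) = 442.3872 m/s

442.3872 m/s


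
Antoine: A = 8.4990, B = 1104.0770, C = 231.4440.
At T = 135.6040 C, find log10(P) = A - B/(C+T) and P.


C+T = 367.0480
B/(C+T) = 3.0080
log10(P) = 8.4990 - 3.0080 = 5.4910
P = 10^5.4910 = 309748.5054 mmHg

309748.5054 mmHg


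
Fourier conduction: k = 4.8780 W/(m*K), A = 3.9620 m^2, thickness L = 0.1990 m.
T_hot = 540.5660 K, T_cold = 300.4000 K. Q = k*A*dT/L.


dT = 240.1660 K
Q = 4.8780 * 3.9620 * 240.1660 / 0.1990 = 23324.6274 W

23324.6274 W


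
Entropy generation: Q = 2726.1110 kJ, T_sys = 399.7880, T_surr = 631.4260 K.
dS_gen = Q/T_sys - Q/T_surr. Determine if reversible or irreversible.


dS_sys = 2726.1110/399.7880 = 6.8189 kJ/K
dS_surr = -2726.1110/631.4260 = -4.3174 kJ/K
dS_gen = 6.8189 - 4.3174 = 2.5015 kJ/K (irreversible)

dS_gen = 2.5015 kJ/K, irreversible


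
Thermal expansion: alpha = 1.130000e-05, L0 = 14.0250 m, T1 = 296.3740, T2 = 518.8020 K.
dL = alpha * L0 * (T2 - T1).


dT = 222.4280 K
dL = 1.130000e-05 * 14.0250 * 222.4280 = 0.035251 m
L_final = 14.060251 m

dL = 0.035251 m


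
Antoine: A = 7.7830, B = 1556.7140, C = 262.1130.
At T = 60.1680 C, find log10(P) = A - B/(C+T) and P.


C+T = 322.2810
B/(C+T) = 4.8303
log10(P) = 7.7830 - 4.8303 = 2.9527
P = 10^2.9527 = 896.8085 mmHg

896.8085 mmHg


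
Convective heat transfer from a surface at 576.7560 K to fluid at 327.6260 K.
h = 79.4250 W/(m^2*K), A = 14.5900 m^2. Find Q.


dT = 249.1300 K
Q = 79.4250 * 14.5900 * 249.1300 = 288694.5221 W

288694.5221 W


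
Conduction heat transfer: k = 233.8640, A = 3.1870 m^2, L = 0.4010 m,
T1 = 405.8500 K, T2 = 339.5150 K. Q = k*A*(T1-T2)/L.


dT = 66.3350 K
Q = 233.8640 * 3.1870 * 66.3350 / 0.4010 = 123294.5267 W

123294.5267 W


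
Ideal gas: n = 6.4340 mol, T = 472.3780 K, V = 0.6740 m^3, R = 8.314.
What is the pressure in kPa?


P = nRT/V = 6.4340 * 8.314 * 472.3780 / 0.6740
= 25268.5744 / 0.6740 = 37490.4664 Pa = 37.4905 kPa

37.4905 kPa


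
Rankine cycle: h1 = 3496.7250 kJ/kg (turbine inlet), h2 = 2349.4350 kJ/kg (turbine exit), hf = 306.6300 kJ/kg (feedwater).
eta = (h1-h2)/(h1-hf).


W = 1147.2900 kJ/kg
Q_in = 3190.0950 kJ/kg
eta = 0.3596 = 35.9641%

eta = 35.9641%


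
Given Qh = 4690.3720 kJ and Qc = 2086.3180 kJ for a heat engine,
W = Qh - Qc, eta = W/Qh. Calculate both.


W = 4690.3720 - 2086.3180 = 2604.0540 kJ
eta = 2604.0540 / 4690.3720 = 0.5552 = 55.5191%

W = 2604.0540 kJ, eta = 55.5191%


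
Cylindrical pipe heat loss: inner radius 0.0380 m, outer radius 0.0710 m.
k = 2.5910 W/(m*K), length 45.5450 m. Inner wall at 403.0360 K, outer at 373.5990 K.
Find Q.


dT = 29.4370 K
ln(ro/ri) = 0.6251
Q = 2*pi*2.5910*45.5450*29.4370 / 0.6251 = 34916.9581 W

34916.9581 W


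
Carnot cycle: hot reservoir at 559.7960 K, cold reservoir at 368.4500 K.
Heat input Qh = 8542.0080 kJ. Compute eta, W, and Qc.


eta = 1 - 368.4500/559.7960 = 0.3418
W = 0.3418 * 8542.0080 = 2919.7762 kJ
Qc = 8542.0080 - 2919.7762 = 5622.2318 kJ

eta = 34.1814%, W = 2919.7762 kJ, Qc = 5622.2318 kJ


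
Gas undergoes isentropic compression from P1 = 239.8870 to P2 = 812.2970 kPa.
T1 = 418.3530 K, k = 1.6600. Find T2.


(k-1)/k = 0.3976
(P2/P1)^exp = 1.6241
T2 = 418.3530 * 1.6241 = 679.4379 K

679.4379 K


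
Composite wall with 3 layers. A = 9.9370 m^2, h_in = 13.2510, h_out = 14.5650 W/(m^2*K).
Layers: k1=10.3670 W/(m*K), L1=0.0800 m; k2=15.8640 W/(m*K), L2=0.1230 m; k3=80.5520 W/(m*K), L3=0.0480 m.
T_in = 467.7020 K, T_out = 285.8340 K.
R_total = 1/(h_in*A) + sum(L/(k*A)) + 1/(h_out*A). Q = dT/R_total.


R_conv_in = 1/(13.2510*9.9370) = 0.0076
R_1 = 0.0800/(10.3670*9.9370) = 0.0008
R_2 = 0.1230/(15.8640*9.9370) = 0.0008
R_3 = 0.0480/(80.5520*9.9370) = 5.9967e-05
R_conv_out = 1/(14.5650*9.9370) = 0.0069
R_total = 0.0161 K/W
Q = 181.8680 / 0.0161 = 11281.7544 W

R_total = 0.0161 K/W, Q = 11281.7544 W


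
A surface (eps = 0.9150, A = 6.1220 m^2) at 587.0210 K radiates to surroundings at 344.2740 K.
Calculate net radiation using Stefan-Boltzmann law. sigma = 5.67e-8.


T^4 = 1.1874e+11
Tsurr^4 = 1.4048e+10
Q = 0.9150 * 5.67e-8 * 6.1220 * 1.0470e+11 = 33252.9752 W

33252.9752 W


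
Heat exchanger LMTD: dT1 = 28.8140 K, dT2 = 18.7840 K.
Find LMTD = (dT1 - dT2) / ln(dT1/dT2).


dT1/dT2 = 1.5340
ln(dT1/dT2) = 0.4279
LMTD = 10.0300 / 0.4279 = 23.4425 K

23.4425 K


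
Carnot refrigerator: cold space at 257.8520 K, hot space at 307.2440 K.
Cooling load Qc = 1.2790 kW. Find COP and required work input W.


COP = 257.8520 / 49.3920 = 5.2205
W = 1.2790 / 5.2205 = 0.2450 kW

COP = 5.2205, W = 0.2450 kW


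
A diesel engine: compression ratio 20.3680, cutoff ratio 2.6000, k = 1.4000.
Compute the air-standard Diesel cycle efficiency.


r^(k-1) = 3.3387
rc^k = 3.8103
eta = 0.6242 = 62.4223%

62.4223%


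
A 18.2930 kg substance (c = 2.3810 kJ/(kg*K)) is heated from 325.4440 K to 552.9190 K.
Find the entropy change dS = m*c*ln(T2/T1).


T2/T1 = 1.6990
ln(T2/T1) = 0.5300
dS = 18.2930 * 2.3810 * 0.5300 = 23.0854 kJ/K

23.0854 kJ/K


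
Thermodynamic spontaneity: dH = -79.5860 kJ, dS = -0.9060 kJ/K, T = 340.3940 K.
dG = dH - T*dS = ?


T*dS = 340.3940 * -0.9060 = -308.3970 kJ
dG = -79.5860 + 308.3970 = 228.8110 kJ (non-spontaneous)

dG = 228.8110 kJ, non-spontaneous


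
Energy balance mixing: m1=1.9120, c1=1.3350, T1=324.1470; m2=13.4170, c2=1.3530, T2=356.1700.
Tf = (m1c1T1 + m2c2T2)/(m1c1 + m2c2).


num = 7293.0173
den = 20.7057
Tf = 352.2223 K

352.2223 K


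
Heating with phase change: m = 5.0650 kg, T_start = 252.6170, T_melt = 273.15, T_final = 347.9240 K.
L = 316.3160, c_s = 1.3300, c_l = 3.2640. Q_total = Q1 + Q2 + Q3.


Q1 (sensible, solid) = 5.0650 * 1.3300 * 20.5330 = 138.3195 kJ
Q2 (latent) = 5.0650 * 316.3160 = 1602.1405 kJ
Q3 (sensible, liquid) = 5.0650 * 3.2640 * 74.7740 = 1236.1757 kJ
Q_total = 2976.6358 kJ

2976.6358 kJ


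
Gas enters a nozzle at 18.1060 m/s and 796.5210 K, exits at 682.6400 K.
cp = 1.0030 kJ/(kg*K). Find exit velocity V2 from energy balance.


dT = 113.8810 K
2*cp*1000*dT = 228445.2860
V1^2 = 327.8272
V2 = sqrt(228773.1132) = 478.3023 m/s

478.3023 m/s


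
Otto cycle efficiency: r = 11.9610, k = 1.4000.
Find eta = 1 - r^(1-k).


r^(k-1) = 2.6984
eta = 1 - 1/2.6984 = 0.6294 = 62.9411%

62.9411%


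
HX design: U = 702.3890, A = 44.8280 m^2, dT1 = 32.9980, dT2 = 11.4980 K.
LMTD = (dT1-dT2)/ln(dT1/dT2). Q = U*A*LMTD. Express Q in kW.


LMTD = 20.3932 K
Q = 702.3890 * 44.8280 * 20.3932 = 642113.9302 W = 642.1139 kW

642.1139 kW


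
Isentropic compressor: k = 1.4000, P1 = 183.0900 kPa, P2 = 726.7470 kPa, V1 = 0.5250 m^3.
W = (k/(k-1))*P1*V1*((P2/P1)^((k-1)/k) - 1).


(k-1)/k = 0.2857
(P2/P1)^exp = 1.4827
W = 3.5000 * 183.0900 * 0.5250 * (1.4827 - 1) = 162.4043 kJ

162.4043 kJ


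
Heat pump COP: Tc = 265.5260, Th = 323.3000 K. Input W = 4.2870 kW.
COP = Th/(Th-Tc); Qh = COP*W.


COP = 323.3000 / 57.7740 = 5.5959
Qh = 5.5959 * 4.2870 = 23.9898 kW

COP = 5.5959, Qh = 23.9898 kW


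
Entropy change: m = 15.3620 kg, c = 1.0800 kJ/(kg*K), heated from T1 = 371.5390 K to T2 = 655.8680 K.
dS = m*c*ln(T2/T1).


T2/T1 = 1.7653
ln(T2/T1) = 0.5683
dS = 15.3620 * 1.0800 * 0.5683 = 9.4287 kJ/K

9.4287 kJ/K


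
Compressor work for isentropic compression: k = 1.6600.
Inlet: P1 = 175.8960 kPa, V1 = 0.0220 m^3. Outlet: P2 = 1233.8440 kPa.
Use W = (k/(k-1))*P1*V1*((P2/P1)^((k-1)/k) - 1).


(k-1)/k = 0.3976
(P2/P1)^exp = 2.1695
W = 2.5152 * 175.8960 * 0.0220 * (2.1695 - 1) = 11.3828 kJ

11.3828 kJ


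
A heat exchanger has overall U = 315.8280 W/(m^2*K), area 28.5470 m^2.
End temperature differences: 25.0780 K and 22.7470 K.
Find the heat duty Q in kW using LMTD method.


LMTD = 23.8936 K
Q = 315.8280 * 28.5470 * 23.8936 = 215422.8808 W = 215.4229 kW

215.4229 kW


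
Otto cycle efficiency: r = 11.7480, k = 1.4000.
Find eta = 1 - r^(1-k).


r^(k-1) = 2.6791
eta = 1 - 1/2.6791 = 0.6267 = 62.6737%

62.6737%


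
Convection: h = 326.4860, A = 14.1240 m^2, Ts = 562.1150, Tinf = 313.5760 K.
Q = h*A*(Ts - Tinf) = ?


dT = 248.5390 K
Q = 326.4860 * 14.1240 * 248.5390 = 1146084.9738 W

1146084.9738 W


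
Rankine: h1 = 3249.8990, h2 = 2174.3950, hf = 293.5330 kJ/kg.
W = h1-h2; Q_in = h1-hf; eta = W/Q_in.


W = 1075.5040 kJ/kg
Q_in = 2956.3660 kJ/kg
eta = 0.3638 = 36.3793%

eta = 36.3793%


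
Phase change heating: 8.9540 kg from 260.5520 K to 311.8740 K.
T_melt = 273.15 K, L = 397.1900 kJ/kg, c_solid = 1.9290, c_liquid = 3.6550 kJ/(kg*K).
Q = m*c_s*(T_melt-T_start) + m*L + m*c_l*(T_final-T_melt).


Q1 (sensible, solid) = 8.9540 * 1.9290 * 12.5980 = 217.5960 kJ
Q2 (latent) = 8.9540 * 397.1900 = 3556.4393 kJ
Q3 (sensible, liquid) = 8.9540 * 3.6550 * 38.7240 = 1267.3153 kJ
Q_total = 5041.3506 kJ

5041.3506 kJ


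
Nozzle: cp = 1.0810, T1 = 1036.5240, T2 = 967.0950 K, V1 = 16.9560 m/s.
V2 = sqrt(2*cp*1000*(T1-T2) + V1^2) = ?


dT = 69.4290 K
2*cp*1000*dT = 150105.4980
V1^2 = 287.5059
V2 = sqrt(150393.0039) = 387.8054 m/s

387.8054 m/s


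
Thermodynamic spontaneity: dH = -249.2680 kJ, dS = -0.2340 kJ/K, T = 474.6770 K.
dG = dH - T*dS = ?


T*dS = 474.6770 * -0.2340 = -111.0744 kJ
dG = -249.2680 + 111.0744 = -138.1936 kJ (spontaneous)

dG = -138.1936 kJ, spontaneous


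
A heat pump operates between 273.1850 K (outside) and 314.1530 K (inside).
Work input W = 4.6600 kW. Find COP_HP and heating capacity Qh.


COP = 314.1530 / 40.9680 = 7.6683
Qh = 7.6683 * 4.6600 = 35.7341 kW

COP = 7.6683, Qh = 35.7341 kW


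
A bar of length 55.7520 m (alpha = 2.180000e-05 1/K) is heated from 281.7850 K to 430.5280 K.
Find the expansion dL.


dT = 148.7430 K
dL = 2.180000e-05 * 55.7520 * 148.7430 = 0.180781 m
L_final = 55.932781 m

dL = 0.180781 m


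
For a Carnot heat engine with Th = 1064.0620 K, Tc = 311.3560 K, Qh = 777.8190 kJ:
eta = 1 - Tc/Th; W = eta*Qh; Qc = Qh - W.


eta = 1 - 311.3560/1064.0620 = 0.7074
W = 0.7074 * 777.8190 = 550.2208 kJ
Qc = 777.8190 - 550.2208 = 227.5982 kJ

eta = 70.7389%, W = 550.2208 kJ, Qc = 227.5982 kJ


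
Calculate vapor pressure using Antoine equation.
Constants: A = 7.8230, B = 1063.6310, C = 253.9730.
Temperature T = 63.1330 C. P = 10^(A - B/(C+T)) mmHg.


C+T = 317.1060
B/(C+T) = 3.3542
log10(P) = 7.8230 - 3.3542 = 4.4688
P = 10^4.4688 = 29431.9304 mmHg

29431.9304 mmHg


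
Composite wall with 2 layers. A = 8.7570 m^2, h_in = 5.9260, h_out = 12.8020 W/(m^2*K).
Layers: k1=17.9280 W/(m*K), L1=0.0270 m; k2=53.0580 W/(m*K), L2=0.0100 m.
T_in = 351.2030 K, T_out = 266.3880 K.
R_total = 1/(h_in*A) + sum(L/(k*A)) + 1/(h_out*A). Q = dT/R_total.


R_conv_in = 1/(5.9260*8.7570) = 0.0193
R_1 = 0.0270/(17.9280*8.7570) = 0.0002
R_2 = 0.0100/(53.0580*8.7570) = 2.1523e-05
R_conv_out = 1/(12.8020*8.7570) = 0.0089
R_total = 0.0284 K/W
Q = 84.8150 / 0.0284 = 2988.1693 W

R_total = 0.0284 K/W, Q = 2988.1693 W


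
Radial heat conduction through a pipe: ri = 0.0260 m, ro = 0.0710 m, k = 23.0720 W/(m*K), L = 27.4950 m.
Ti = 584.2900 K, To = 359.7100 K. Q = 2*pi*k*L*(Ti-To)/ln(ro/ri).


dT = 224.5800 K
ln(ro/ri) = 1.0046
Q = 2*pi*23.0720*27.4950*224.5800 / 1.0046 = 891053.8311 W

891053.8311 W


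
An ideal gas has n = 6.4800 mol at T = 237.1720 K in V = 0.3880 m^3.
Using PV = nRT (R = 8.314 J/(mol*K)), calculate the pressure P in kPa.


P = nRT/V = 6.4800 * 8.314 * 237.1720 / 0.3880
= 12777.5751 / 0.3880 = 32931.8946 Pa = 32.9319 kPa

32.9319 kPa


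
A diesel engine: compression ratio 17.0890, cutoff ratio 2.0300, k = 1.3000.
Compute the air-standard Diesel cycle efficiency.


r^(k-1) = 2.3432
rc^k = 2.5104
eta = 0.5186 = 51.8607%

51.8607%


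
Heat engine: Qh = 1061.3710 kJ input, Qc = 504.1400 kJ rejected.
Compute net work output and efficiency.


W = 1061.3710 - 504.1400 = 557.2310 kJ
eta = 557.2310 / 1061.3710 = 0.5250 = 52.5011%

W = 557.2310 kJ, eta = 52.5011%


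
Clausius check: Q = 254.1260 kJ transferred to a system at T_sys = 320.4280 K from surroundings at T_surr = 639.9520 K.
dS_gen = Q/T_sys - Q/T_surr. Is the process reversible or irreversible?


dS_sys = 254.1260/320.4280 = 0.7931 kJ/K
dS_surr = -254.1260/639.9520 = -0.3971 kJ/K
dS_gen = 0.7931 - 0.3971 = 0.3960 kJ/K (irreversible)

dS_gen = 0.3960 kJ/K, irreversible


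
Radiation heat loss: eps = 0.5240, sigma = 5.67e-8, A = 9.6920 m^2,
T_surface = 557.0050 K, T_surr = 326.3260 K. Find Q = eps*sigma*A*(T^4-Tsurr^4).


T^4 = 9.6258e+10
Tsurr^4 = 1.1340e+10
Q = 0.5240 * 5.67e-8 * 9.6920 * 8.4918e+10 = 24452.7572 W

24452.7572 W


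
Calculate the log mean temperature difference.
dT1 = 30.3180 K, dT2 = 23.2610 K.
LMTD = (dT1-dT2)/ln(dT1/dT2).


dT1/dT2 = 1.3034
ln(dT1/dT2) = 0.2650
LMTD = 7.0570 / 0.2650 = 26.6339 K

26.6339 K


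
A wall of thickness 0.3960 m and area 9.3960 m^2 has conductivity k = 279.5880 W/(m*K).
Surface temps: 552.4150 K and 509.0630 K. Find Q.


dT = 43.3520 K
Q = 279.5880 * 9.3960 * 43.3520 / 0.3960 = 287591.1302 W

287591.1302 W


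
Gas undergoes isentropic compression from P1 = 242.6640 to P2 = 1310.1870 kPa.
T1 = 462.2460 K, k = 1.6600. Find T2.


(k-1)/k = 0.3976
(P2/P1)^exp = 1.9551
T2 = 462.2460 * 1.9551 = 903.7321 K

903.7321 K


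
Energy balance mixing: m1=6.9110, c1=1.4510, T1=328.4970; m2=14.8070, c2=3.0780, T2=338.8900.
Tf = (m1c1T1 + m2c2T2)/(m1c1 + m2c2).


num = 18739.3546
den = 55.6038
Tf = 337.0157 K

337.0157 K


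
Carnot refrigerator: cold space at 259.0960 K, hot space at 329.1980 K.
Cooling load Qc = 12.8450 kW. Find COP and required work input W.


COP = 259.0960 / 70.1020 = 3.6960
W = 12.8450 / 3.6960 = 3.4754 kW

COP = 3.6960, W = 3.4754 kW


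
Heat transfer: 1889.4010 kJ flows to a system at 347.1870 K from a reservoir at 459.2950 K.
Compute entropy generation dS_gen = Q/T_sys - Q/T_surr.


dS_sys = 1889.4010/347.1870 = 5.4420 kJ/K
dS_surr = -1889.4010/459.2950 = -4.1137 kJ/K
dS_gen = 5.4420 - 4.1137 = 1.3283 kJ/K (irreversible)

dS_gen = 1.3283 kJ/K, irreversible


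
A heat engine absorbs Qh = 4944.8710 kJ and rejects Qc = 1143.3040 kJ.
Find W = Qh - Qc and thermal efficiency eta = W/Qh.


W = 4944.8710 - 1143.3040 = 3801.5670 kJ
eta = 3801.5670 / 4944.8710 = 0.7688 = 76.8790%

W = 3801.5670 kJ, eta = 76.8790%


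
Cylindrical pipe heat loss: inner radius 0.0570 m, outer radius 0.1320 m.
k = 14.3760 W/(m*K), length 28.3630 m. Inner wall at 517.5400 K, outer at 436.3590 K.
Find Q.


dT = 81.1810 K
ln(ro/ri) = 0.8398
Q = 2*pi*14.3760*28.3630*81.1810 / 0.8398 = 247670.4214 W

247670.4214 W


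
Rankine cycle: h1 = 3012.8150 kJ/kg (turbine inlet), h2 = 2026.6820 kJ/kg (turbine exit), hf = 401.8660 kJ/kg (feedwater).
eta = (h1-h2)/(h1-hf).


W = 986.1330 kJ/kg
Q_in = 2610.9490 kJ/kg
eta = 0.3777 = 37.7691%

eta = 37.7691%


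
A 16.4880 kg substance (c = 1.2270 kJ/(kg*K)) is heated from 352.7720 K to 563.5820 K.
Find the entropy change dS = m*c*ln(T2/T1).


T2/T1 = 1.5976
ln(T2/T1) = 0.4685
dS = 16.4880 * 1.2270 * 0.4685 = 9.4779 kJ/K

9.4779 kJ/K


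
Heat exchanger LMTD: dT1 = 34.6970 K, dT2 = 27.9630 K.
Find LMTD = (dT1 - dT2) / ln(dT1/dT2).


dT1/dT2 = 1.2408
ln(dT1/dT2) = 0.2158
LMTD = 6.7340 / 0.2158 = 31.2090 K

31.2090 K


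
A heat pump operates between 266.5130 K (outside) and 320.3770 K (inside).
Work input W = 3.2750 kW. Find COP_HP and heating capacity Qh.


COP = 320.3770 / 53.8640 = 5.9479
Qh = 5.9479 * 3.2750 = 19.4793 kW

COP = 5.9479, Qh = 19.4793 kW


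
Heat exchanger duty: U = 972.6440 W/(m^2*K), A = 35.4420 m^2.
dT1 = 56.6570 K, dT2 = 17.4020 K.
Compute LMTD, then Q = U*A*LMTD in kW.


LMTD = 33.2548 K
Q = 972.6440 * 35.4420 * 33.2548 = 1146375.0575 W = 1146.3751 kW

1146.3751 kW


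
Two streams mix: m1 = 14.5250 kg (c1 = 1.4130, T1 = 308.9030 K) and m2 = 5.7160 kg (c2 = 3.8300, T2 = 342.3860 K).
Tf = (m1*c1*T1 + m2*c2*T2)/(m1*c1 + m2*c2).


num = 13835.4813
den = 42.4161
Tf = 326.1846 K

326.1846 K


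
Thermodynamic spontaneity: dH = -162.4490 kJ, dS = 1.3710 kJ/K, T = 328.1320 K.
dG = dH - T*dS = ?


T*dS = 328.1320 * 1.3710 = 449.8690 kJ
dG = -162.4490 - 449.8690 = -612.3180 kJ (spontaneous)

dG = -612.3180 kJ, spontaneous


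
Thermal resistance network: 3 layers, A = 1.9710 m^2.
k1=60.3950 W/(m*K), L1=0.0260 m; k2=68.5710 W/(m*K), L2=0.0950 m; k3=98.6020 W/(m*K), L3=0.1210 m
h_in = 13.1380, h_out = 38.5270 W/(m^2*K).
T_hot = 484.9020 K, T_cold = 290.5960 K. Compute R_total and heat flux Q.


R_conv_in = 1/(13.1380*1.9710) = 0.0386
R_1 = 0.0260/(60.3950*1.9710) = 0.0002
R_2 = 0.0950/(68.5710*1.9710) = 0.0007
R_3 = 0.1210/(98.6020*1.9710) = 0.0006
R_conv_out = 1/(38.5270*1.9710) = 0.0132
R_total = 0.0533 K/W
Q = 194.3060 / 0.0533 = 3643.4458 W

R_total = 0.0533 K/W, Q = 3643.4458 W


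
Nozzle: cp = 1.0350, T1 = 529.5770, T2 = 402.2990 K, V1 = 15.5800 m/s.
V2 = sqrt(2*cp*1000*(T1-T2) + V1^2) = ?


dT = 127.2780 K
2*cp*1000*dT = 263465.4600
V1^2 = 242.7364
V2 = sqrt(263708.1964) = 513.5253 m/s

513.5253 m/s


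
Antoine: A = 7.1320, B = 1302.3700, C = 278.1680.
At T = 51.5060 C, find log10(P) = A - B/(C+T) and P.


C+T = 329.6740
B/(C+T) = 3.9505
log10(P) = 7.1320 - 3.9505 = 3.1815
P = 10^3.1815 = 1518.8737 mmHg

1518.8737 mmHg


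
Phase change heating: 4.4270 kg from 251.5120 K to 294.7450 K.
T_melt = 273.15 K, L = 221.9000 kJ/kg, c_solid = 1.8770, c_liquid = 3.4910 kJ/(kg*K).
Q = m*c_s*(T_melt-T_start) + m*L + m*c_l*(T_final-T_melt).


Q1 (sensible, solid) = 4.4270 * 1.8770 * 21.6380 = 179.8005 kJ
Q2 (latent) = 4.4270 * 221.9000 = 982.3513 kJ
Q3 (sensible, liquid) = 4.4270 * 3.4910 * 21.5950 = 333.7433 kJ
Q_total = 1495.8951 kJ

1495.8951 kJ


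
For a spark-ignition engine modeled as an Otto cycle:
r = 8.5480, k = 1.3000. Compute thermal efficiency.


r^(k-1) = 1.9035
eta = 1 - 1/1.9035 = 0.4747 = 47.4660%

47.4660%


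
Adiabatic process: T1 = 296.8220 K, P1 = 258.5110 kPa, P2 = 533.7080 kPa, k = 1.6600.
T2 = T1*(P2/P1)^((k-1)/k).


(k-1)/k = 0.3976
(P2/P1)^exp = 1.3340
T2 = 296.8220 * 1.3340 = 395.9746 K

395.9746 K


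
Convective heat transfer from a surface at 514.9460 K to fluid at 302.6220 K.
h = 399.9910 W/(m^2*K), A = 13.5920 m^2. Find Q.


dT = 212.3240 K
Q = 399.9910 * 13.5920 * 212.3240 = 1154337.1500 W

1154337.1500 W


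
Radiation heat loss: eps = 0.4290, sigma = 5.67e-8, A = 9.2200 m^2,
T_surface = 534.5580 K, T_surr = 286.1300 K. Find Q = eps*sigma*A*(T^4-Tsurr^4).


T^4 = 8.1654e+10
Tsurr^4 = 6.7028e+09
Q = 0.4290 * 5.67e-8 * 9.2200 * 7.4952e+10 = 16809.3972 W

16809.3972 W


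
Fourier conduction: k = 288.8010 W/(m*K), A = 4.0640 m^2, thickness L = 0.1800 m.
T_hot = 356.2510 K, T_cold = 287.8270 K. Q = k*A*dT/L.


dT = 68.4240 K
Q = 288.8010 * 4.0640 * 68.4240 / 0.1800 = 446157.6520 W

446157.6520 W


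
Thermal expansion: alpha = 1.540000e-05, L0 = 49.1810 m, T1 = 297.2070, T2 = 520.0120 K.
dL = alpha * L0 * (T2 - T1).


dT = 222.8050 K
dL = 1.540000e-05 * 49.1810 * 222.8050 = 0.168750 m
L_final = 49.349750 m

dL = 0.168750 m


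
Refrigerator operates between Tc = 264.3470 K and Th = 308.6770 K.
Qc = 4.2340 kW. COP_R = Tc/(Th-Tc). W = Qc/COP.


COP = 264.3470 / 44.3300 = 5.9632
W = 4.2340 / 5.9632 = 0.7100 kW

COP = 5.9632, W = 0.7100 kW


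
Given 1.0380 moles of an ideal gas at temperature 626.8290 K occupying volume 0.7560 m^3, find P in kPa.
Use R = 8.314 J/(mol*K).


P = nRT/V = 1.0380 * 8.314 * 626.8290 / 0.7560
= 5409.4916 / 0.7560 = 7155.4122 Pa = 7.1554 kPa

7.1554 kPa


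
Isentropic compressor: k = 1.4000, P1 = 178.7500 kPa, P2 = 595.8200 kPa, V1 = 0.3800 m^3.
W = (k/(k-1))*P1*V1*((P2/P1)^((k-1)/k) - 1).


(k-1)/k = 0.2857
(P2/P1)^exp = 1.4106
W = 3.5000 * 178.7500 * 0.3800 * (1.4106 - 1) = 97.6052 kJ

97.6052 kJ


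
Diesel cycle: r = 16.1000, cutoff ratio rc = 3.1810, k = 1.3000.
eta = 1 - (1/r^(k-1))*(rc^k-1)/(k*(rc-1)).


r^(k-1) = 2.3017
rc^k = 4.5012
eta = 0.4635 = 46.3492%

46.3492%


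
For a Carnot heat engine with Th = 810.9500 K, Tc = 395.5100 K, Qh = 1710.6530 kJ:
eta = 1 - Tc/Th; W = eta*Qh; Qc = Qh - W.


eta = 1 - 395.5100/810.9500 = 0.5123
W = 0.5123 * 1710.6530 = 876.3471 kJ
Qc = 1710.6530 - 876.3471 = 834.3059 kJ

eta = 51.2288%, W = 876.3471 kJ, Qc = 834.3059 kJ


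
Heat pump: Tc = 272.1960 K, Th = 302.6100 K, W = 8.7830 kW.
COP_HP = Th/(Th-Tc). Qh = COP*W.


COP = 302.6100 / 30.4140 = 9.9497
Qh = 9.9497 * 8.7830 = 87.3882 kW

COP = 9.9497, Qh = 87.3882 kW


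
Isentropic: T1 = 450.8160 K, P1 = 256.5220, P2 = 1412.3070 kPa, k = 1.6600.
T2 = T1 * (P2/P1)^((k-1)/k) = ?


(k-1)/k = 0.3976
(P2/P1)^exp = 1.9703
T2 = 450.8160 * 1.9703 = 888.2517 K

888.2517 K


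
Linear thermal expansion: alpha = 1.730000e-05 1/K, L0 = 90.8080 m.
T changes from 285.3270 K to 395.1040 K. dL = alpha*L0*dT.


dT = 109.7770 K
dL = 1.730000e-05 * 90.8080 * 109.7770 = 0.172457 m
L_final = 90.980457 m

dL = 0.172457 m


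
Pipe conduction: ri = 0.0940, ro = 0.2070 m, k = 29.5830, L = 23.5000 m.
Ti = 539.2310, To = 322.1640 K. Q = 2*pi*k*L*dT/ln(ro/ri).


dT = 217.0670 K
ln(ro/ri) = 0.7894
Q = 2*pi*29.5830*23.5000*217.0670 / 0.7894 = 1201084.0965 W

1201084.0965 W


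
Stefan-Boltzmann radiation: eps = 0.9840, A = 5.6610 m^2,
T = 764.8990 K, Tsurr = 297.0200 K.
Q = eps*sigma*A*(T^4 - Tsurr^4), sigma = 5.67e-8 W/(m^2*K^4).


T^4 = 3.4231e+11
Tsurr^4 = 7.7829e+09
Q = 0.9840 * 5.67e-8 * 5.6610 * 3.3452e+11 = 105657.2489 W

105657.2489 W


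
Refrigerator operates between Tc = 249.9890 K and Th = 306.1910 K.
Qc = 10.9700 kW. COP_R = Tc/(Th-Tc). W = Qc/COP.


COP = 249.9890 / 56.2020 = 4.4480
W = 10.9700 / 4.4480 = 2.4663 kW

COP = 4.4480, W = 2.4663 kW


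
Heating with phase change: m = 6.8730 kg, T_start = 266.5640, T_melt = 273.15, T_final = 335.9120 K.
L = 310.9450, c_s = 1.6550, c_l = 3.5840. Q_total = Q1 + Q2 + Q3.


Q1 (sensible, solid) = 6.8730 * 1.6550 * 6.5860 = 74.9145 kJ
Q2 (latent) = 6.8730 * 310.9450 = 2137.1250 kJ
Q3 (sensible, liquid) = 6.8730 * 3.5840 * 62.7620 = 1546.0058 kJ
Q_total = 3758.0453 kJ

3758.0453 kJ


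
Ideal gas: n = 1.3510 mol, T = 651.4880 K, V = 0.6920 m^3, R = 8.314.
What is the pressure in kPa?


P = nRT/V = 1.3510 * 8.314 * 651.4880 / 0.6920
= 7317.6526 / 0.6920 = 10574.6425 Pa = 10.5746 kPa

10.5746 kPa


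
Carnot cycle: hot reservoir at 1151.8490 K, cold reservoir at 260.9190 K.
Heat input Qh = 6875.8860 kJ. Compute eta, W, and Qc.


eta = 1 - 260.9190/1151.8490 = 0.7735
W = 0.7735 * 6875.8860 = 5318.3474 kJ
Qc = 6875.8860 - 5318.3474 = 1557.5386 kJ

eta = 77.3478%, W = 5318.3474 kJ, Qc = 1557.5386 kJ


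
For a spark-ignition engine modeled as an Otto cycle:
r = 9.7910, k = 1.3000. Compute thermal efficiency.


r^(k-1) = 1.9827
eta = 1 - 1/1.9827 = 0.4956 = 49.5627%

49.5627%


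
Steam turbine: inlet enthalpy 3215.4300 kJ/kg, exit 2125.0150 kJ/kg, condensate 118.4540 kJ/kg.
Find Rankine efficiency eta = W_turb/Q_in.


W = 1090.4150 kJ/kg
Q_in = 3096.9760 kJ/kg
eta = 0.3521 = 35.2090%

eta = 35.2090%


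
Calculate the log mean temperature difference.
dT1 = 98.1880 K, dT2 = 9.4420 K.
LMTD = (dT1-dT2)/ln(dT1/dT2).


dT1/dT2 = 10.3991
ln(dT1/dT2) = 2.3417
LMTD = 88.7460 / 2.3417 = 37.8978 K

37.8978 K


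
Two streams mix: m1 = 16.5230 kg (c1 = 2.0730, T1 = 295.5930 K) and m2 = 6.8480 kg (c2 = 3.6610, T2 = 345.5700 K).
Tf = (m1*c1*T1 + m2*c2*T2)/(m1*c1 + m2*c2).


num = 18788.3267
den = 59.3227
Tf = 316.7139 K

316.7139 K


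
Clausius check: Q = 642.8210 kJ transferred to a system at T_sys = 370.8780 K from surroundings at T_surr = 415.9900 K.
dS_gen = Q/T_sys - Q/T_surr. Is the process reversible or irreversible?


dS_sys = 642.8210/370.8780 = 1.7332 kJ/K
dS_surr = -642.8210/415.9900 = -1.5453 kJ/K
dS_gen = 1.7332 - 1.5453 = 0.1880 kJ/K (irreversible)

dS_gen = 0.1880 kJ/K, irreversible


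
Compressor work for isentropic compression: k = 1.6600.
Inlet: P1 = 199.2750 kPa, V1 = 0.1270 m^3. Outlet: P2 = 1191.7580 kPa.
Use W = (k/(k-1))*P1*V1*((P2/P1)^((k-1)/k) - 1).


(k-1)/k = 0.3976
(P2/P1)^exp = 2.0362
W = 2.5152 * 199.2750 * 0.1270 * (2.0362 - 1) = 65.9581 kJ

65.9581 kJ


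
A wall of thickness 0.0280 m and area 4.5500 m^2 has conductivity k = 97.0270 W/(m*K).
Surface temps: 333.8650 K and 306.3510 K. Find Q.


dT = 27.5140 K
Q = 97.0270 * 4.5500 * 27.5140 / 0.0280 = 433810.1427 W

433810.1427 W


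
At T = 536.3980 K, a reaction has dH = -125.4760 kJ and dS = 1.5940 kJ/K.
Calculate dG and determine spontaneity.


T*dS = 536.3980 * 1.5940 = 855.0184 kJ
dG = -125.4760 - 855.0184 = -980.4944 kJ (spontaneous)

dG = -980.4944 kJ, spontaneous


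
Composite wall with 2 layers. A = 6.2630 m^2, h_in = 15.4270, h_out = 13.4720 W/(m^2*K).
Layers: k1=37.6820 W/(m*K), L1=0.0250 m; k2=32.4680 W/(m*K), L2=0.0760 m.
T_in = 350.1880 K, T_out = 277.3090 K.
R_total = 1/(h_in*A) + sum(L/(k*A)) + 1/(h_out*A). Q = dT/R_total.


R_conv_in = 1/(15.4270*6.2630) = 0.0103
R_1 = 0.0250/(37.6820*6.2630) = 0.0001
R_2 = 0.0760/(32.4680*6.2630) = 0.0004
R_conv_out = 1/(13.4720*6.2630) = 0.0119
R_total = 0.0227 K/W
Q = 72.8790 / 0.0227 = 3213.1603 W

R_total = 0.0227 K/W, Q = 3213.1603 W


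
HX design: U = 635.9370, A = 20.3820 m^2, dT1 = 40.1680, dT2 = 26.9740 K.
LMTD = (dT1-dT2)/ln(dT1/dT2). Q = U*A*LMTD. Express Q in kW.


LMTD = 33.1343 K
Q = 635.9370 * 20.3820 * 33.1343 = 429476.2452 W = 429.4762 kW

429.4762 kW


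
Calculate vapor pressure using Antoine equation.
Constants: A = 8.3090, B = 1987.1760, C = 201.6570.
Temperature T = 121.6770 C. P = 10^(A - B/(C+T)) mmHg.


C+T = 323.3340
B/(C+T) = 6.1459
log10(P) = 8.3090 - 6.1459 = 2.1631
P = 10^2.1631 = 145.5819 mmHg

145.5819 mmHg


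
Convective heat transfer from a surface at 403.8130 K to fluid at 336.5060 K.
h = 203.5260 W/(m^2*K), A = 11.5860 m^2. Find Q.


dT = 67.3070 K
Q = 203.5260 * 11.5860 * 67.3070 = 158713.4218 W

158713.4218 W


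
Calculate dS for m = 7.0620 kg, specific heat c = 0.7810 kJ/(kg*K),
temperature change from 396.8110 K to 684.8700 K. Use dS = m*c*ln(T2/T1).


T2/T1 = 1.7259
ln(T2/T1) = 0.5458
dS = 7.0620 * 0.7810 * 0.5458 = 3.0101 kJ/K

3.0101 kJ/K


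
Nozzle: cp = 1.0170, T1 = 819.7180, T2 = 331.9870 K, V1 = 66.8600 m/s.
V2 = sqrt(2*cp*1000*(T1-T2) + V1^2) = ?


dT = 487.7310 K
2*cp*1000*dT = 992044.8540
V1^2 = 4470.2596
V2 = sqrt(996515.1136) = 998.2560 m/s

998.2560 m/s


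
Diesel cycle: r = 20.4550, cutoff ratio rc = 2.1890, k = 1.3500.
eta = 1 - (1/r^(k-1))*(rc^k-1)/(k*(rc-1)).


r^(k-1) = 2.8759
rc^k = 2.8796
eta = 0.5928 = 59.2836%

59.2836%


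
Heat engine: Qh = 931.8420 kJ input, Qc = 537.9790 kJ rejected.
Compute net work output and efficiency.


W = 931.8420 - 537.9790 = 393.8630 kJ
eta = 393.8630 / 931.8420 = 0.4227 = 42.2671%

W = 393.8630 kJ, eta = 42.2671%


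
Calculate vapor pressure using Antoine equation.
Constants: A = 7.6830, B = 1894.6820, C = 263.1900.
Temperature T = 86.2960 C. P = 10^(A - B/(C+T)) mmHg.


C+T = 349.4860
B/(C+T) = 5.4213
log10(P) = 7.6830 - 5.4213 = 2.2617
P = 10^2.2617 = 182.6675 mmHg

182.6675 mmHg


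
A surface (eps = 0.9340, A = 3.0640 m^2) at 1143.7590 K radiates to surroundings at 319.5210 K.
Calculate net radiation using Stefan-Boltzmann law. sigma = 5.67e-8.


T^4 = 1.7113e+12
Tsurr^4 = 1.0423e+10
Q = 0.9340 * 5.67e-8 * 3.0640 * 1.7009e+12 = 275996.5131 W

275996.5131 W


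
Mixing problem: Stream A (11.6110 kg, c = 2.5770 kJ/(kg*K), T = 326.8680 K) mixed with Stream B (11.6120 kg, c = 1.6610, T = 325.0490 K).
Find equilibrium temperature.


num = 16049.7892
den = 49.2091
Tf = 326.1550 K

326.1550 K


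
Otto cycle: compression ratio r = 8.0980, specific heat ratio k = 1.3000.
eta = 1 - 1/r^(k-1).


r^(k-1) = 1.8729
eta = 1 - 1/1.8729 = 0.4661 = 46.6067%

46.6067%


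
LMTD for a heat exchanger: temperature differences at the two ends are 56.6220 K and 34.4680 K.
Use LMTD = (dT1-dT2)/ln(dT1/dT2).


dT1/dT2 = 1.6427
ln(dT1/dT2) = 0.4964
LMTD = 22.1540 / 0.4964 = 44.6324 K

44.6324 K
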